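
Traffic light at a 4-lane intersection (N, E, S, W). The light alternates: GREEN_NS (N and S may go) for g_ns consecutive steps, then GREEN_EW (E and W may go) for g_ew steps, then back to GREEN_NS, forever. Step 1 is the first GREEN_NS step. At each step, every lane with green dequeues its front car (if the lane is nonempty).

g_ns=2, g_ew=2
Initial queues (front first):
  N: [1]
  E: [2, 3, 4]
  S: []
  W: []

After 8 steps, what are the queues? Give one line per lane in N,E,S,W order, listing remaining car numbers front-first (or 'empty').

Step 1 [NS]: N:car1-GO,E:wait,S:empty,W:wait | queues: N=0 E=3 S=0 W=0
Step 2 [NS]: N:empty,E:wait,S:empty,W:wait | queues: N=0 E=3 S=0 W=0
Step 3 [EW]: N:wait,E:car2-GO,S:wait,W:empty | queues: N=0 E=2 S=0 W=0
Step 4 [EW]: N:wait,E:car3-GO,S:wait,W:empty | queues: N=0 E=1 S=0 W=0
Step 5 [NS]: N:empty,E:wait,S:empty,W:wait | queues: N=0 E=1 S=0 W=0
Step 6 [NS]: N:empty,E:wait,S:empty,W:wait | queues: N=0 E=1 S=0 W=0
Step 7 [EW]: N:wait,E:car4-GO,S:wait,W:empty | queues: N=0 E=0 S=0 W=0

N: empty
E: empty
S: empty
W: empty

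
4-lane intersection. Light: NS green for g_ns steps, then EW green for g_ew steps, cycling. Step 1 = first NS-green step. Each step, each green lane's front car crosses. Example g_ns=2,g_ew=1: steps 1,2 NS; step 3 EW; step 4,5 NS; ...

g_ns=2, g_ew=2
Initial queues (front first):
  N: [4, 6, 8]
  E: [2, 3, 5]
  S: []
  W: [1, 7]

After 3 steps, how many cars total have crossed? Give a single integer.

Answer: 4

Derivation:
Step 1 [NS]: N:car4-GO,E:wait,S:empty,W:wait | queues: N=2 E=3 S=0 W=2
Step 2 [NS]: N:car6-GO,E:wait,S:empty,W:wait | queues: N=1 E=3 S=0 W=2
Step 3 [EW]: N:wait,E:car2-GO,S:wait,W:car1-GO | queues: N=1 E=2 S=0 W=1
Cars crossed by step 3: 4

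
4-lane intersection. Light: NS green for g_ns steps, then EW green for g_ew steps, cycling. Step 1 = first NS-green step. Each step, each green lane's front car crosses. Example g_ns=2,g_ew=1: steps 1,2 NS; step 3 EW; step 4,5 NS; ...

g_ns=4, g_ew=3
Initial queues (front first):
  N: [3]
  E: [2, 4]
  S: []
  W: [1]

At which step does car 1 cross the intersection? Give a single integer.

Step 1 [NS]: N:car3-GO,E:wait,S:empty,W:wait | queues: N=0 E=2 S=0 W=1
Step 2 [NS]: N:empty,E:wait,S:empty,W:wait | queues: N=0 E=2 S=0 W=1
Step 3 [NS]: N:empty,E:wait,S:empty,W:wait | queues: N=0 E=2 S=0 W=1
Step 4 [NS]: N:empty,E:wait,S:empty,W:wait | queues: N=0 E=2 S=0 W=1
Step 5 [EW]: N:wait,E:car2-GO,S:wait,W:car1-GO | queues: N=0 E=1 S=0 W=0
Step 6 [EW]: N:wait,E:car4-GO,S:wait,W:empty | queues: N=0 E=0 S=0 W=0
Car 1 crosses at step 5

5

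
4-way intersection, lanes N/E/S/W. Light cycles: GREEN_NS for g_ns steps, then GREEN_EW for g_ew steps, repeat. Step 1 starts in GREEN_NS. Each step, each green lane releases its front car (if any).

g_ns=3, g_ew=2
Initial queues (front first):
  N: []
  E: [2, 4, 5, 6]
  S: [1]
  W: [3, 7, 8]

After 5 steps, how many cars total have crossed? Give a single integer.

Answer: 5

Derivation:
Step 1 [NS]: N:empty,E:wait,S:car1-GO,W:wait | queues: N=0 E=4 S=0 W=3
Step 2 [NS]: N:empty,E:wait,S:empty,W:wait | queues: N=0 E=4 S=0 W=3
Step 3 [NS]: N:empty,E:wait,S:empty,W:wait | queues: N=0 E=4 S=0 W=3
Step 4 [EW]: N:wait,E:car2-GO,S:wait,W:car3-GO | queues: N=0 E=3 S=0 W=2
Step 5 [EW]: N:wait,E:car4-GO,S:wait,W:car7-GO | queues: N=0 E=2 S=0 W=1
Cars crossed by step 5: 5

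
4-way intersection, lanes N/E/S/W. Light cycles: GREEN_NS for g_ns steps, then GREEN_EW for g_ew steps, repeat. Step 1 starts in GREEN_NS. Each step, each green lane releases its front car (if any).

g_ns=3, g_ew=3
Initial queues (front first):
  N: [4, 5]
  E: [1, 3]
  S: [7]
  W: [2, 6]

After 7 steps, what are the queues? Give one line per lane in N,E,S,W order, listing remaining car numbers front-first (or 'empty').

Step 1 [NS]: N:car4-GO,E:wait,S:car7-GO,W:wait | queues: N=1 E=2 S=0 W=2
Step 2 [NS]: N:car5-GO,E:wait,S:empty,W:wait | queues: N=0 E=2 S=0 W=2
Step 3 [NS]: N:empty,E:wait,S:empty,W:wait | queues: N=0 E=2 S=0 W=2
Step 4 [EW]: N:wait,E:car1-GO,S:wait,W:car2-GO | queues: N=0 E=1 S=0 W=1
Step 5 [EW]: N:wait,E:car3-GO,S:wait,W:car6-GO | queues: N=0 E=0 S=0 W=0

N: empty
E: empty
S: empty
W: empty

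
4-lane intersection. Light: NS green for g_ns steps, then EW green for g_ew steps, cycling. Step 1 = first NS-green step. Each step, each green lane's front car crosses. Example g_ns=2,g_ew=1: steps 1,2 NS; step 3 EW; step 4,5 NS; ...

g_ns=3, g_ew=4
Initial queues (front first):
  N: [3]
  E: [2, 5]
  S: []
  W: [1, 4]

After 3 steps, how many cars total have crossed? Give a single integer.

Answer: 1

Derivation:
Step 1 [NS]: N:car3-GO,E:wait,S:empty,W:wait | queues: N=0 E=2 S=0 W=2
Step 2 [NS]: N:empty,E:wait,S:empty,W:wait | queues: N=0 E=2 S=0 W=2
Step 3 [NS]: N:empty,E:wait,S:empty,W:wait | queues: N=0 E=2 S=0 W=2
Cars crossed by step 3: 1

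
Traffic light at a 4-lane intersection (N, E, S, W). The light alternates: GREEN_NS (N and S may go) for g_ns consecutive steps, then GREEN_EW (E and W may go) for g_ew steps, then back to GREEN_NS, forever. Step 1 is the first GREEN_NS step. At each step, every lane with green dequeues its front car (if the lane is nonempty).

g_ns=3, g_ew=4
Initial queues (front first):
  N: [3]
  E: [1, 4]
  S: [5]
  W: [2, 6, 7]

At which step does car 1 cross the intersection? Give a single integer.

Step 1 [NS]: N:car3-GO,E:wait,S:car5-GO,W:wait | queues: N=0 E=2 S=0 W=3
Step 2 [NS]: N:empty,E:wait,S:empty,W:wait | queues: N=0 E=2 S=0 W=3
Step 3 [NS]: N:empty,E:wait,S:empty,W:wait | queues: N=0 E=2 S=0 W=3
Step 4 [EW]: N:wait,E:car1-GO,S:wait,W:car2-GO | queues: N=0 E=1 S=0 W=2
Step 5 [EW]: N:wait,E:car4-GO,S:wait,W:car6-GO | queues: N=0 E=0 S=0 W=1
Step 6 [EW]: N:wait,E:empty,S:wait,W:car7-GO | queues: N=0 E=0 S=0 W=0
Car 1 crosses at step 4

4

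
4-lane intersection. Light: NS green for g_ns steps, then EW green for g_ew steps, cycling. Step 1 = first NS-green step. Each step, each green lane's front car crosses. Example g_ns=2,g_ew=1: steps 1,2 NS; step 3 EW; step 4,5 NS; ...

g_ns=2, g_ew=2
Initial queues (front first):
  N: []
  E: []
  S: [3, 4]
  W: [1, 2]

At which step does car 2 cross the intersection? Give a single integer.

Step 1 [NS]: N:empty,E:wait,S:car3-GO,W:wait | queues: N=0 E=0 S=1 W=2
Step 2 [NS]: N:empty,E:wait,S:car4-GO,W:wait | queues: N=0 E=0 S=0 W=2
Step 3 [EW]: N:wait,E:empty,S:wait,W:car1-GO | queues: N=0 E=0 S=0 W=1
Step 4 [EW]: N:wait,E:empty,S:wait,W:car2-GO | queues: N=0 E=0 S=0 W=0
Car 2 crosses at step 4

4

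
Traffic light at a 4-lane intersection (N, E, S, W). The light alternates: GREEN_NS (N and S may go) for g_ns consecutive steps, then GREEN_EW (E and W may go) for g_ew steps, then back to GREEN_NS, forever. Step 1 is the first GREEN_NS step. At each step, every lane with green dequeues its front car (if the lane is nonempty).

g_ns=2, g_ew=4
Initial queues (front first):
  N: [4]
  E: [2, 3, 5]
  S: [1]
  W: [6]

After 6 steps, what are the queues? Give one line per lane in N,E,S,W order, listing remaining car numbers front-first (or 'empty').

Step 1 [NS]: N:car4-GO,E:wait,S:car1-GO,W:wait | queues: N=0 E=3 S=0 W=1
Step 2 [NS]: N:empty,E:wait,S:empty,W:wait | queues: N=0 E=3 S=0 W=1
Step 3 [EW]: N:wait,E:car2-GO,S:wait,W:car6-GO | queues: N=0 E=2 S=0 W=0
Step 4 [EW]: N:wait,E:car3-GO,S:wait,W:empty | queues: N=0 E=1 S=0 W=0
Step 5 [EW]: N:wait,E:car5-GO,S:wait,W:empty | queues: N=0 E=0 S=0 W=0

N: empty
E: empty
S: empty
W: empty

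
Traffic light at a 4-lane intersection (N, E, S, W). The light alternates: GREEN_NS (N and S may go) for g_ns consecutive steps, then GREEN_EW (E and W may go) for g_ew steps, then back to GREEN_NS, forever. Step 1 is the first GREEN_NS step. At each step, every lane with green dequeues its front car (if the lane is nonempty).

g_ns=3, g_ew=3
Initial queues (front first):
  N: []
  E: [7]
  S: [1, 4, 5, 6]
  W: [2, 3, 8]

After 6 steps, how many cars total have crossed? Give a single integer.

Step 1 [NS]: N:empty,E:wait,S:car1-GO,W:wait | queues: N=0 E=1 S=3 W=3
Step 2 [NS]: N:empty,E:wait,S:car4-GO,W:wait | queues: N=0 E=1 S=2 W=3
Step 3 [NS]: N:empty,E:wait,S:car5-GO,W:wait | queues: N=0 E=1 S=1 W=3
Step 4 [EW]: N:wait,E:car7-GO,S:wait,W:car2-GO | queues: N=0 E=0 S=1 W=2
Step 5 [EW]: N:wait,E:empty,S:wait,W:car3-GO | queues: N=0 E=0 S=1 W=1
Step 6 [EW]: N:wait,E:empty,S:wait,W:car8-GO | queues: N=0 E=0 S=1 W=0
Cars crossed by step 6: 7

Answer: 7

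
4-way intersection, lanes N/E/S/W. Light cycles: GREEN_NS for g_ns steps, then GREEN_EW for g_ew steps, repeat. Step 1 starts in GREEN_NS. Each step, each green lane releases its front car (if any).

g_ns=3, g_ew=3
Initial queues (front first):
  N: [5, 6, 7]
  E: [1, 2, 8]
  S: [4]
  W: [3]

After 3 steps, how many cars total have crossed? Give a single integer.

Answer: 4

Derivation:
Step 1 [NS]: N:car5-GO,E:wait,S:car4-GO,W:wait | queues: N=2 E=3 S=0 W=1
Step 2 [NS]: N:car6-GO,E:wait,S:empty,W:wait | queues: N=1 E=3 S=0 W=1
Step 3 [NS]: N:car7-GO,E:wait,S:empty,W:wait | queues: N=0 E=3 S=0 W=1
Cars crossed by step 3: 4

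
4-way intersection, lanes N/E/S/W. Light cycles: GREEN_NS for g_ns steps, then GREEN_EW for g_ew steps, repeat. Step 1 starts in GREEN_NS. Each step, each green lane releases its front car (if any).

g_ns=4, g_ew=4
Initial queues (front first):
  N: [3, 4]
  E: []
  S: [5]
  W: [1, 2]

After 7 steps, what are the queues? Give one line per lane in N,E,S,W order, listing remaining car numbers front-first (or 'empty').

Step 1 [NS]: N:car3-GO,E:wait,S:car5-GO,W:wait | queues: N=1 E=0 S=0 W=2
Step 2 [NS]: N:car4-GO,E:wait,S:empty,W:wait | queues: N=0 E=0 S=0 W=2
Step 3 [NS]: N:empty,E:wait,S:empty,W:wait | queues: N=0 E=0 S=0 W=2
Step 4 [NS]: N:empty,E:wait,S:empty,W:wait | queues: N=0 E=0 S=0 W=2
Step 5 [EW]: N:wait,E:empty,S:wait,W:car1-GO | queues: N=0 E=0 S=0 W=1
Step 6 [EW]: N:wait,E:empty,S:wait,W:car2-GO | queues: N=0 E=0 S=0 W=0

N: empty
E: empty
S: empty
W: empty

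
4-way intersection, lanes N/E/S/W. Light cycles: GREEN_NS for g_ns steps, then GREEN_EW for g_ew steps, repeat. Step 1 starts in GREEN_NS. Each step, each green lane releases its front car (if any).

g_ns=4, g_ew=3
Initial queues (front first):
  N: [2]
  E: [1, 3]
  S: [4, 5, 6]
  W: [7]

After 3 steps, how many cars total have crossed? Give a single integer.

Answer: 4

Derivation:
Step 1 [NS]: N:car2-GO,E:wait,S:car4-GO,W:wait | queues: N=0 E=2 S=2 W=1
Step 2 [NS]: N:empty,E:wait,S:car5-GO,W:wait | queues: N=0 E=2 S=1 W=1
Step 3 [NS]: N:empty,E:wait,S:car6-GO,W:wait | queues: N=0 E=2 S=0 W=1
Cars crossed by step 3: 4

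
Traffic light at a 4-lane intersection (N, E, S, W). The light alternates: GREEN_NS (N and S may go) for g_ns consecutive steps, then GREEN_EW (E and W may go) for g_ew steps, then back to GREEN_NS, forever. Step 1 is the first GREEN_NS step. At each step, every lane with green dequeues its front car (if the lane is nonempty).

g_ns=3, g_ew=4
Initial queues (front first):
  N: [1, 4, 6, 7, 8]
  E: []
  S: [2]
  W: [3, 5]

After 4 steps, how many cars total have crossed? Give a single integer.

Answer: 5

Derivation:
Step 1 [NS]: N:car1-GO,E:wait,S:car2-GO,W:wait | queues: N=4 E=0 S=0 W=2
Step 2 [NS]: N:car4-GO,E:wait,S:empty,W:wait | queues: N=3 E=0 S=0 W=2
Step 3 [NS]: N:car6-GO,E:wait,S:empty,W:wait | queues: N=2 E=0 S=0 W=2
Step 4 [EW]: N:wait,E:empty,S:wait,W:car3-GO | queues: N=2 E=0 S=0 W=1
Cars crossed by step 4: 5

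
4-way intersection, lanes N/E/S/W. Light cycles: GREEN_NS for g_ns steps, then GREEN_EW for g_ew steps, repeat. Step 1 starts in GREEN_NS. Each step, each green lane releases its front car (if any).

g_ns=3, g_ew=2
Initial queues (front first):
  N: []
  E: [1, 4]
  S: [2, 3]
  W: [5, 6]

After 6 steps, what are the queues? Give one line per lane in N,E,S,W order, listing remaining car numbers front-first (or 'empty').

Step 1 [NS]: N:empty,E:wait,S:car2-GO,W:wait | queues: N=0 E=2 S=1 W=2
Step 2 [NS]: N:empty,E:wait,S:car3-GO,W:wait | queues: N=0 E=2 S=0 W=2
Step 3 [NS]: N:empty,E:wait,S:empty,W:wait | queues: N=0 E=2 S=0 W=2
Step 4 [EW]: N:wait,E:car1-GO,S:wait,W:car5-GO | queues: N=0 E=1 S=0 W=1
Step 5 [EW]: N:wait,E:car4-GO,S:wait,W:car6-GO | queues: N=0 E=0 S=0 W=0

N: empty
E: empty
S: empty
W: empty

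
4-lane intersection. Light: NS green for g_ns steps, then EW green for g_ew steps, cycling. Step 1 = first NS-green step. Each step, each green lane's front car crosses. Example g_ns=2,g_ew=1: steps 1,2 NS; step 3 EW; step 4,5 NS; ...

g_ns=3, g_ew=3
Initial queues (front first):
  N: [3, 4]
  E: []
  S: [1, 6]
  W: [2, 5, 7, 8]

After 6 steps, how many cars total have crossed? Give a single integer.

Step 1 [NS]: N:car3-GO,E:wait,S:car1-GO,W:wait | queues: N=1 E=0 S=1 W=4
Step 2 [NS]: N:car4-GO,E:wait,S:car6-GO,W:wait | queues: N=0 E=0 S=0 W=4
Step 3 [NS]: N:empty,E:wait,S:empty,W:wait | queues: N=0 E=0 S=0 W=4
Step 4 [EW]: N:wait,E:empty,S:wait,W:car2-GO | queues: N=0 E=0 S=0 W=3
Step 5 [EW]: N:wait,E:empty,S:wait,W:car5-GO | queues: N=0 E=0 S=0 W=2
Step 6 [EW]: N:wait,E:empty,S:wait,W:car7-GO | queues: N=0 E=0 S=0 W=1
Cars crossed by step 6: 7

Answer: 7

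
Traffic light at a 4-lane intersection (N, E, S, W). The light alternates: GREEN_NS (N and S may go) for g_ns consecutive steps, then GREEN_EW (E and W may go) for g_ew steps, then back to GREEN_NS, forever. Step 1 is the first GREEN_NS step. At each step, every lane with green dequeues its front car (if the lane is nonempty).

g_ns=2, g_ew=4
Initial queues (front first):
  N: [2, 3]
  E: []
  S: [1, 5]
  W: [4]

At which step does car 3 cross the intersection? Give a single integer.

Step 1 [NS]: N:car2-GO,E:wait,S:car1-GO,W:wait | queues: N=1 E=0 S=1 W=1
Step 2 [NS]: N:car3-GO,E:wait,S:car5-GO,W:wait | queues: N=0 E=0 S=0 W=1
Step 3 [EW]: N:wait,E:empty,S:wait,W:car4-GO | queues: N=0 E=0 S=0 W=0
Car 3 crosses at step 2

2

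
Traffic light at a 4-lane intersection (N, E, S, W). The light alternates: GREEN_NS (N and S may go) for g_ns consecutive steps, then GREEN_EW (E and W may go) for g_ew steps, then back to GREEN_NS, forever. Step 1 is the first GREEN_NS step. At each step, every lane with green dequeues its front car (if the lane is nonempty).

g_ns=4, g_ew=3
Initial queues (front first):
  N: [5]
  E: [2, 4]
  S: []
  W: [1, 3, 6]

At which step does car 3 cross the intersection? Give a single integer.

Step 1 [NS]: N:car5-GO,E:wait,S:empty,W:wait | queues: N=0 E=2 S=0 W=3
Step 2 [NS]: N:empty,E:wait,S:empty,W:wait | queues: N=0 E=2 S=0 W=3
Step 3 [NS]: N:empty,E:wait,S:empty,W:wait | queues: N=0 E=2 S=0 W=3
Step 4 [NS]: N:empty,E:wait,S:empty,W:wait | queues: N=0 E=2 S=0 W=3
Step 5 [EW]: N:wait,E:car2-GO,S:wait,W:car1-GO | queues: N=0 E=1 S=0 W=2
Step 6 [EW]: N:wait,E:car4-GO,S:wait,W:car3-GO | queues: N=0 E=0 S=0 W=1
Step 7 [EW]: N:wait,E:empty,S:wait,W:car6-GO | queues: N=0 E=0 S=0 W=0
Car 3 crosses at step 6

6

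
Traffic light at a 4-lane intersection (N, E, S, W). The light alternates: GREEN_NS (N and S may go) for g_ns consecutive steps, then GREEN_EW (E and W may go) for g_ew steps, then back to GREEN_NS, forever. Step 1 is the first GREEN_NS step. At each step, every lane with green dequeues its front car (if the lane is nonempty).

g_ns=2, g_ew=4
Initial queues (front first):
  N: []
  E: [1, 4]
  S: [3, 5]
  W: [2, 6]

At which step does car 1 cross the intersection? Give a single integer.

Step 1 [NS]: N:empty,E:wait,S:car3-GO,W:wait | queues: N=0 E=2 S=1 W=2
Step 2 [NS]: N:empty,E:wait,S:car5-GO,W:wait | queues: N=0 E=2 S=0 W=2
Step 3 [EW]: N:wait,E:car1-GO,S:wait,W:car2-GO | queues: N=0 E=1 S=0 W=1
Step 4 [EW]: N:wait,E:car4-GO,S:wait,W:car6-GO | queues: N=0 E=0 S=0 W=0
Car 1 crosses at step 3

3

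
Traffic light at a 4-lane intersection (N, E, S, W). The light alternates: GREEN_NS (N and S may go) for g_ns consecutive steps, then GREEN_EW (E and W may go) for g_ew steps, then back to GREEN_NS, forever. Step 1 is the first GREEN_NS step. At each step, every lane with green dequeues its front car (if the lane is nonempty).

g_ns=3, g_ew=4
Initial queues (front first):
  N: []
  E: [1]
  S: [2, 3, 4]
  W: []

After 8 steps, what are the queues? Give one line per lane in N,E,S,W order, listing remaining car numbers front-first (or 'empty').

Step 1 [NS]: N:empty,E:wait,S:car2-GO,W:wait | queues: N=0 E=1 S=2 W=0
Step 2 [NS]: N:empty,E:wait,S:car3-GO,W:wait | queues: N=0 E=1 S=1 W=0
Step 3 [NS]: N:empty,E:wait,S:car4-GO,W:wait | queues: N=0 E=1 S=0 W=0
Step 4 [EW]: N:wait,E:car1-GO,S:wait,W:empty | queues: N=0 E=0 S=0 W=0

N: empty
E: empty
S: empty
W: empty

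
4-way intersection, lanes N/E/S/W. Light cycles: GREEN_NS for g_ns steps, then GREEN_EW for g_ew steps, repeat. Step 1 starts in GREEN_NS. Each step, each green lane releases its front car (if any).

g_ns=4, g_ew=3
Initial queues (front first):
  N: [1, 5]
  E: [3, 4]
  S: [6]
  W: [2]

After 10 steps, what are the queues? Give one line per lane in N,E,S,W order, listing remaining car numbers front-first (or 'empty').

Step 1 [NS]: N:car1-GO,E:wait,S:car6-GO,W:wait | queues: N=1 E=2 S=0 W=1
Step 2 [NS]: N:car5-GO,E:wait,S:empty,W:wait | queues: N=0 E=2 S=0 W=1
Step 3 [NS]: N:empty,E:wait,S:empty,W:wait | queues: N=0 E=2 S=0 W=1
Step 4 [NS]: N:empty,E:wait,S:empty,W:wait | queues: N=0 E=2 S=0 W=1
Step 5 [EW]: N:wait,E:car3-GO,S:wait,W:car2-GO | queues: N=0 E=1 S=0 W=0
Step 6 [EW]: N:wait,E:car4-GO,S:wait,W:empty | queues: N=0 E=0 S=0 W=0

N: empty
E: empty
S: empty
W: empty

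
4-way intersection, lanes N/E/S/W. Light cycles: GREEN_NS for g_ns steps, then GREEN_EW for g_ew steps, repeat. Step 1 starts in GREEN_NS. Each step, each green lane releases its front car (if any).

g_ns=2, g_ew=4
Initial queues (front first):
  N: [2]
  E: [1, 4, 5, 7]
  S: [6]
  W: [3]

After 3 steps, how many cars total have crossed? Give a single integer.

Answer: 4

Derivation:
Step 1 [NS]: N:car2-GO,E:wait,S:car6-GO,W:wait | queues: N=0 E=4 S=0 W=1
Step 2 [NS]: N:empty,E:wait,S:empty,W:wait | queues: N=0 E=4 S=0 W=1
Step 3 [EW]: N:wait,E:car1-GO,S:wait,W:car3-GO | queues: N=0 E=3 S=0 W=0
Cars crossed by step 3: 4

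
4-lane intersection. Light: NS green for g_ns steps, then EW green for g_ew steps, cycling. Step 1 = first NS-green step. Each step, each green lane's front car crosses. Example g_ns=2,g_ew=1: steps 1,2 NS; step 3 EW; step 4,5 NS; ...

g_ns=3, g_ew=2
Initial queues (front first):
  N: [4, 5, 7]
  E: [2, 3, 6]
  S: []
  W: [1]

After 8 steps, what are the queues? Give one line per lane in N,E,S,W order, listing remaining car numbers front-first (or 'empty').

Step 1 [NS]: N:car4-GO,E:wait,S:empty,W:wait | queues: N=2 E=3 S=0 W=1
Step 2 [NS]: N:car5-GO,E:wait,S:empty,W:wait | queues: N=1 E=3 S=0 W=1
Step 3 [NS]: N:car7-GO,E:wait,S:empty,W:wait | queues: N=0 E=3 S=0 W=1
Step 4 [EW]: N:wait,E:car2-GO,S:wait,W:car1-GO | queues: N=0 E=2 S=0 W=0
Step 5 [EW]: N:wait,E:car3-GO,S:wait,W:empty | queues: N=0 E=1 S=0 W=0
Step 6 [NS]: N:empty,E:wait,S:empty,W:wait | queues: N=0 E=1 S=0 W=0
Step 7 [NS]: N:empty,E:wait,S:empty,W:wait | queues: N=0 E=1 S=0 W=0
Step 8 [NS]: N:empty,E:wait,S:empty,W:wait | queues: N=0 E=1 S=0 W=0

N: empty
E: 6
S: empty
W: empty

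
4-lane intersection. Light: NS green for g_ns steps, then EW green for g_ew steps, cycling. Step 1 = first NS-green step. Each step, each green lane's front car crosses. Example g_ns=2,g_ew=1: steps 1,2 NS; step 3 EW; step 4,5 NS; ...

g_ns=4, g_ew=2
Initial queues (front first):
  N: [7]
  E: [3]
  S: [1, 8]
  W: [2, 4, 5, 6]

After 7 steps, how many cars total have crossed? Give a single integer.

Step 1 [NS]: N:car7-GO,E:wait,S:car1-GO,W:wait | queues: N=0 E=1 S=1 W=4
Step 2 [NS]: N:empty,E:wait,S:car8-GO,W:wait | queues: N=0 E=1 S=0 W=4
Step 3 [NS]: N:empty,E:wait,S:empty,W:wait | queues: N=0 E=1 S=0 W=4
Step 4 [NS]: N:empty,E:wait,S:empty,W:wait | queues: N=0 E=1 S=0 W=4
Step 5 [EW]: N:wait,E:car3-GO,S:wait,W:car2-GO | queues: N=0 E=0 S=0 W=3
Step 6 [EW]: N:wait,E:empty,S:wait,W:car4-GO | queues: N=0 E=0 S=0 W=2
Step 7 [NS]: N:empty,E:wait,S:empty,W:wait | queues: N=0 E=0 S=0 W=2
Cars crossed by step 7: 6

Answer: 6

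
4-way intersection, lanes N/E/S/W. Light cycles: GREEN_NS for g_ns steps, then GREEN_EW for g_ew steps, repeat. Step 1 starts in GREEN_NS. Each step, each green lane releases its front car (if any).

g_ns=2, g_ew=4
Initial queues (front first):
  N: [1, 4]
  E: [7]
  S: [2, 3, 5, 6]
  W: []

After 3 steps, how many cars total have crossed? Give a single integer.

Answer: 5

Derivation:
Step 1 [NS]: N:car1-GO,E:wait,S:car2-GO,W:wait | queues: N=1 E=1 S=3 W=0
Step 2 [NS]: N:car4-GO,E:wait,S:car3-GO,W:wait | queues: N=0 E=1 S=2 W=0
Step 3 [EW]: N:wait,E:car7-GO,S:wait,W:empty | queues: N=0 E=0 S=2 W=0
Cars crossed by step 3: 5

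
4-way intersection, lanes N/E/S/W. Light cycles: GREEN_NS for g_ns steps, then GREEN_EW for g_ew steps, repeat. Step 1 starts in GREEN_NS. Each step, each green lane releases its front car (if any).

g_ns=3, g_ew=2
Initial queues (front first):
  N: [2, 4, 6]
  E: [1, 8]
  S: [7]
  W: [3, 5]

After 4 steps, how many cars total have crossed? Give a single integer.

Answer: 6

Derivation:
Step 1 [NS]: N:car2-GO,E:wait,S:car7-GO,W:wait | queues: N=2 E=2 S=0 W=2
Step 2 [NS]: N:car4-GO,E:wait,S:empty,W:wait | queues: N=1 E=2 S=0 W=2
Step 3 [NS]: N:car6-GO,E:wait,S:empty,W:wait | queues: N=0 E=2 S=0 W=2
Step 4 [EW]: N:wait,E:car1-GO,S:wait,W:car3-GO | queues: N=0 E=1 S=0 W=1
Cars crossed by step 4: 6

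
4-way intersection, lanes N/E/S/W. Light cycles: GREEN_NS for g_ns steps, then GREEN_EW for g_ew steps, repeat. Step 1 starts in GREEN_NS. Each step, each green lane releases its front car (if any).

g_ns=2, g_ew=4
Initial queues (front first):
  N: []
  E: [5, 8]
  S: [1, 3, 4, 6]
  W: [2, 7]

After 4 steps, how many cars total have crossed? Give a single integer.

Answer: 6

Derivation:
Step 1 [NS]: N:empty,E:wait,S:car1-GO,W:wait | queues: N=0 E=2 S=3 W=2
Step 2 [NS]: N:empty,E:wait,S:car3-GO,W:wait | queues: N=0 E=2 S=2 W=2
Step 3 [EW]: N:wait,E:car5-GO,S:wait,W:car2-GO | queues: N=0 E=1 S=2 W=1
Step 4 [EW]: N:wait,E:car8-GO,S:wait,W:car7-GO | queues: N=0 E=0 S=2 W=0
Cars crossed by step 4: 6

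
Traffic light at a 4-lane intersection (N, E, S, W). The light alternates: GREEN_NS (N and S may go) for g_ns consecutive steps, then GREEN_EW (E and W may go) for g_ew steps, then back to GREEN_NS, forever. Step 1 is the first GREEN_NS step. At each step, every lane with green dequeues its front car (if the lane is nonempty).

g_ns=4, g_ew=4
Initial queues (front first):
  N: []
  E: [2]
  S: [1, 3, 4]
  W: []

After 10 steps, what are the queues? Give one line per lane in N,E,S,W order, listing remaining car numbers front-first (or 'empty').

Step 1 [NS]: N:empty,E:wait,S:car1-GO,W:wait | queues: N=0 E=1 S=2 W=0
Step 2 [NS]: N:empty,E:wait,S:car3-GO,W:wait | queues: N=0 E=1 S=1 W=0
Step 3 [NS]: N:empty,E:wait,S:car4-GO,W:wait | queues: N=0 E=1 S=0 W=0
Step 4 [NS]: N:empty,E:wait,S:empty,W:wait | queues: N=0 E=1 S=0 W=0
Step 5 [EW]: N:wait,E:car2-GO,S:wait,W:empty | queues: N=0 E=0 S=0 W=0

N: empty
E: empty
S: empty
W: empty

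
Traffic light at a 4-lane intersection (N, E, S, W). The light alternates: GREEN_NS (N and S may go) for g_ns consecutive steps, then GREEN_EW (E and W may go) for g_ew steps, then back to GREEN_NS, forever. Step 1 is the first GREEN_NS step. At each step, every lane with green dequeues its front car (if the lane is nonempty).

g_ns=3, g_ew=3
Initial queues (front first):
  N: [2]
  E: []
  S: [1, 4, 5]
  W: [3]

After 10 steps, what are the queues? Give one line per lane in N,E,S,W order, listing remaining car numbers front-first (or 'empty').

Step 1 [NS]: N:car2-GO,E:wait,S:car1-GO,W:wait | queues: N=0 E=0 S=2 W=1
Step 2 [NS]: N:empty,E:wait,S:car4-GO,W:wait | queues: N=0 E=0 S=1 W=1
Step 3 [NS]: N:empty,E:wait,S:car5-GO,W:wait | queues: N=0 E=0 S=0 W=1
Step 4 [EW]: N:wait,E:empty,S:wait,W:car3-GO | queues: N=0 E=0 S=0 W=0

N: empty
E: empty
S: empty
W: empty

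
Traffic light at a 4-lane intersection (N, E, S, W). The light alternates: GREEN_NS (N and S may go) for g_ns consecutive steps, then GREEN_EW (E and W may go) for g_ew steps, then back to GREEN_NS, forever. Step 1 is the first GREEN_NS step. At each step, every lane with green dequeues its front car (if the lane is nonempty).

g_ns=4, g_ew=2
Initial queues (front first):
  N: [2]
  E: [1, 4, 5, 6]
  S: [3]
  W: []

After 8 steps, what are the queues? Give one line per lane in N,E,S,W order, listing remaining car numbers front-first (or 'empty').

Step 1 [NS]: N:car2-GO,E:wait,S:car3-GO,W:wait | queues: N=0 E=4 S=0 W=0
Step 2 [NS]: N:empty,E:wait,S:empty,W:wait | queues: N=0 E=4 S=0 W=0
Step 3 [NS]: N:empty,E:wait,S:empty,W:wait | queues: N=0 E=4 S=0 W=0
Step 4 [NS]: N:empty,E:wait,S:empty,W:wait | queues: N=0 E=4 S=0 W=0
Step 5 [EW]: N:wait,E:car1-GO,S:wait,W:empty | queues: N=0 E=3 S=0 W=0
Step 6 [EW]: N:wait,E:car4-GO,S:wait,W:empty | queues: N=0 E=2 S=0 W=0
Step 7 [NS]: N:empty,E:wait,S:empty,W:wait | queues: N=0 E=2 S=0 W=0
Step 8 [NS]: N:empty,E:wait,S:empty,W:wait | queues: N=0 E=2 S=0 W=0

N: empty
E: 5 6
S: empty
W: empty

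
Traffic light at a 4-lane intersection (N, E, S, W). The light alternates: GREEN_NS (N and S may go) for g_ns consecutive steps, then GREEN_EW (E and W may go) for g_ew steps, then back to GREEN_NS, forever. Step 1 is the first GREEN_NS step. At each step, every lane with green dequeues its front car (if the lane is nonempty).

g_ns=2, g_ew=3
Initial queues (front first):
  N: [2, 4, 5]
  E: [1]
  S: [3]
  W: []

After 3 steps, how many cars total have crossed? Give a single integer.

Step 1 [NS]: N:car2-GO,E:wait,S:car3-GO,W:wait | queues: N=2 E=1 S=0 W=0
Step 2 [NS]: N:car4-GO,E:wait,S:empty,W:wait | queues: N=1 E=1 S=0 W=0
Step 3 [EW]: N:wait,E:car1-GO,S:wait,W:empty | queues: N=1 E=0 S=0 W=0
Cars crossed by step 3: 4

Answer: 4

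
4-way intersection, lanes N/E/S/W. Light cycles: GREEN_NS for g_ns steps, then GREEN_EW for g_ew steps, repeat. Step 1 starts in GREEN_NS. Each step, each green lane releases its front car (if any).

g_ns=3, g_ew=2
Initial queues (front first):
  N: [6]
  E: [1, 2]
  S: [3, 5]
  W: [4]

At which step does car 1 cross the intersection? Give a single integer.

Step 1 [NS]: N:car6-GO,E:wait,S:car3-GO,W:wait | queues: N=0 E=2 S=1 W=1
Step 2 [NS]: N:empty,E:wait,S:car5-GO,W:wait | queues: N=0 E=2 S=0 W=1
Step 3 [NS]: N:empty,E:wait,S:empty,W:wait | queues: N=0 E=2 S=0 W=1
Step 4 [EW]: N:wait,E:car1-GO,S:wait,W:car4-GO | queues: N=0 E=1 S=0 W=0
Step 5 [EW]: N:wait,E:car2-GO,S:wait,W:empty | queues: N=0 E=0 S=0 W=0
Car 1 crosses at step 4

4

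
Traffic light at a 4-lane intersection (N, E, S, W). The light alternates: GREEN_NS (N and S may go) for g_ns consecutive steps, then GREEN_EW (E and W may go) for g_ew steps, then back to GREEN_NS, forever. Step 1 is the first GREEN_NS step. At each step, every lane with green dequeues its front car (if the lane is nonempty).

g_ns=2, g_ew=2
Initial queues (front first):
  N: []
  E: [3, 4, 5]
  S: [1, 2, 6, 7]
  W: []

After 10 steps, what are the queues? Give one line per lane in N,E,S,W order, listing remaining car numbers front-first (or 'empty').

Step 1 [NS]: N:empty,E:wait,S:car1-GO,W:wait | queues: N=0 E=3 S=3 W=0
Step 2 [NS]: N:empty,E:wait,S:car2-GO,W:wait | queues: N=0 E=3 S=2 W=0
Step 3 [EW]: N:wait,E:car3-GO,S:wait,W:empty | queues: N=0 E=2 S=2 W=0
Step 4 [EW]: N:wait,E:car4-GO,S:wait,W:empty | queues: N=0 E=1 S=2 W=0
Step 5 [NS]: N:empty,E:wait,S:car6-GO,W:wait | queues: N=0 E=1 S=1 W=0
Step 6 [NS]: N:empty,E:wait,S:car7-GO,W:wait | queues: N=0 E=1 S=0 W=0
Step 7 [EW]: N:wait,E:car5-GO,S:wait,W:empty | queues: N=0 E=0 S=0 W=0

N: empty
E: empty
S: empty
W: empty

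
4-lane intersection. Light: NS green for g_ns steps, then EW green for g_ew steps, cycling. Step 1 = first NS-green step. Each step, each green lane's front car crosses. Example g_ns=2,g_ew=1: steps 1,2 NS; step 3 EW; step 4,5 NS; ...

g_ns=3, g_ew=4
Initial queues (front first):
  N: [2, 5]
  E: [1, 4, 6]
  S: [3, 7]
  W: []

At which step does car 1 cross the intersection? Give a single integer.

Step 1 [NS]: N:car2-GO,E:wait,S:car3-GO,W:wait | queues: N=1 E=3 S=1 W=0
Step 2 [NS]: N:car5-GO,E:wait,S:car7-GO,W:wait | queues: N=0 E=3 S=0 W=0
Step 3 [NS]: N:empty,E:wait,S:empty,W:wait | queues: N=0 E=3 S=0 W=0
Step 4 [EW]: N:wait,E:car1-GO,S:wait,W:empty | queues: N=0 E=2 S=0 W=0
Step 5 [EW]: N:wait,E:car4-GO,S:wait,W:empty | queues: N=0 E=1 S=0 W=0
Step 6 [EW]: N:wait,E:car6-GO,S:wait,W:empty | queues: N=0 E=0 S=0 W=0
Car 1 crosses at step 4

4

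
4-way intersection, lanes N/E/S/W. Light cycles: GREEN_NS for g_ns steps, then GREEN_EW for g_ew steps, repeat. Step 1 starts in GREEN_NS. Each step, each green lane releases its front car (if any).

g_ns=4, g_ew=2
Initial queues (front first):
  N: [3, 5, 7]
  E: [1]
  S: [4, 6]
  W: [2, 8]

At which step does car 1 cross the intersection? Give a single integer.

Step 1 [NS]: N:car3-GO,E:wait,S:car4-GO,W:wait | queues: N=2 E=1 S=1 W=2
Step 2 [NS]: N:car5-GO,E:wait,S:car6-GO,W:wait | queues: N=1 E=1 S=0 W=2
Step 3 [NS]: N:car7-GO,E:wait,S:empty,W:wait | queues: N=0 E=1 S=0 W=2
Step 4 [NS]: N:empty,E:wait,S:empty,W:wait | queues: N=0 E=1 S=0 W=2
Step 5 [EW]: N:wait,E:car1-GO,S:wait,W:car2-GO | queues: N=0 E=0 S=0 W=1
Step 6 [EW]: N:wait,E:empty,S:wait,W:car8-GO | queues: N=0 E=0 S=0 W=0
Car 1 crosses at step 5

5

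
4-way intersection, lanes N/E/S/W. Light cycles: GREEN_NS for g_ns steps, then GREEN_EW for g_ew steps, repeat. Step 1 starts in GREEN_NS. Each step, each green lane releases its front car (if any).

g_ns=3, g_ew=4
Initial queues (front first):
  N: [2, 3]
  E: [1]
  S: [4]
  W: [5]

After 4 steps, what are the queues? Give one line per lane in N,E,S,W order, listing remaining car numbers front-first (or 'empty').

Step 1 [NS]: N:car2-GO,E:wait,S:car4-GO,W:wait | queues: N=1 E=1 S=0 W=1
Step 2 [NS]: N:car3-GO,E:wait,S:empty,W:wait | queues: N=0 E=1 S=0 W=1
Step 3 [NS]: N:empty,E:wait,S:empty,W:wait | queues: N=0 E=1 S=0 W=1
Step 4 [EW]: N:wait,E:car1-GO,S:wait,W:car5-GO | queues: N=0 E=0 S=0 W=0

N: empty
E: empty
S: empty
W: empty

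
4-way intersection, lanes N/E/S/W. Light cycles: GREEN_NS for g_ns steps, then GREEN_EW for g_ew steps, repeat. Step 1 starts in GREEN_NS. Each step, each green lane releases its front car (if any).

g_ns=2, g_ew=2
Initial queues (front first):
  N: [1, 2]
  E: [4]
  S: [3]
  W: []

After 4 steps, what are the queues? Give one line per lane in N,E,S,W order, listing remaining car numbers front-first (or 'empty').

Step 1 [NS]: N:car1-GO,E:wait,S:car3-GO,W:wait | queues: N=1 E=1 S=0 W=0
Step 2 [NS]: N:car2-GO,E:wait,S:empty,W:wait | queues: N=0 E=1 S=0 W=0
Step 3 [EW]: N:wait,E:car4-GO,S:wait,W:empty | queues: N=0 E=0 S=0 W=0

N: empty
E: empty
S: empty
W: empty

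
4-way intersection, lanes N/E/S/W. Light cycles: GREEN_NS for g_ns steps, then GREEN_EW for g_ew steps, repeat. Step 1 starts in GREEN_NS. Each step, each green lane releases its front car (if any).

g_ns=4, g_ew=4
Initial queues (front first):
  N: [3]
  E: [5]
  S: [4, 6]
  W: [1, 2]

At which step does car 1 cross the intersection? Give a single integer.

Step 1 [NS]: N:car3-GO,E:wait,S:car4-GO,W:wait | queues: N=0 E=1 S=1 W=2
Step 2 [NS]: N:empty,E:wait,S:car6-GO,W:wait | queues: N=0 E=1 S=0 W=2
Step 3 [NS]: N:empty,E:wait,S:empty,W:wait | queues: N=0 E=1 S=0 W=2
Step 4 [NS]: N:empty,E:wait,S:empty,W:wait | queues: N=0 E=1 S=0 W=2
Step 5 [EW]: N:wait,E:car5-GO,S:wait,W:car1-GO | queues: N=0 E=0 S=0 W=1
Step 6 [EW]: N:wait,E:empty,S:wait,W:car2-GO | queues: N=0 E=0 S=0 W=0
Car 1 crosses at step 5

5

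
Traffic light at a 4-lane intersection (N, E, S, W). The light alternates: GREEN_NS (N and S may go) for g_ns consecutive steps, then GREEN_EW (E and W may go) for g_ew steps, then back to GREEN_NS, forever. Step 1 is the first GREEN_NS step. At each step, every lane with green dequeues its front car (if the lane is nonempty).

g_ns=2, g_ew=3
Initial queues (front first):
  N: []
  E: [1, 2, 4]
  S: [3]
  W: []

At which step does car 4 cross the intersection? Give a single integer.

Step 1 [NS]: N:empty,E:wait,S:car3-GO,W:wait | queues: N=0 E=3 S=0 W=0
Step 2 [NS]: N:empty,E:wait,S:empty,W:wait | queues: N=0 E=3 S=0 W=0
Step 3 [EW]: N:wait,E:car1-GO,S:wait,W:empty | queues: N=0 E=2 S=0 W=0
Step 4 [EW]: N:wait,E:car2-GO,S:wait,W:empty | queues: N=0 E=1 S=0 W=0
Step 5 [EW]: N:wait,E:car4-GO,S:wait,W:empty | queues: N=0 E=0 S=0 W=0
Car 4 crosses at step 5

5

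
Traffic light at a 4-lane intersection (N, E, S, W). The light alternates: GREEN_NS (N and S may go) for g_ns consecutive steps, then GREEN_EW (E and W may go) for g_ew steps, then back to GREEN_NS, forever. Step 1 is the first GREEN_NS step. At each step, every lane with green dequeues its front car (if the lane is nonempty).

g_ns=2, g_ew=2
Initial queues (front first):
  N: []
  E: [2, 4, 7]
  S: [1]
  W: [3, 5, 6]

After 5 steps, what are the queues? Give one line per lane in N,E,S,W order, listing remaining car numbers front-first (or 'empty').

Step 1 [NS]: N:empty,E:wait,S:car1-GO,W:wait | queues: N=0 E=3 S=0 W=3
Step 2 [NS]: N:empty,E:wait,S:empty,W:wait | queues: N=0 E=3 S=0 W=3
Step 3 [EW]: N:wait,E:car2-GO,S:wait,W:car3-GO | queues: N=0 E=2 S=0 W=2
Step 4 [EW]: N:wait,E:car4-GO,S:wait,W:car5-GO | queues: N=0 E=1 S=0 W=1
Step 5 [NS]: N:empty,E:wait,S:empty,W:wait | queues: N=0 E=1 S=0 W=1

N: empty
E: 7
S: empty
W: 6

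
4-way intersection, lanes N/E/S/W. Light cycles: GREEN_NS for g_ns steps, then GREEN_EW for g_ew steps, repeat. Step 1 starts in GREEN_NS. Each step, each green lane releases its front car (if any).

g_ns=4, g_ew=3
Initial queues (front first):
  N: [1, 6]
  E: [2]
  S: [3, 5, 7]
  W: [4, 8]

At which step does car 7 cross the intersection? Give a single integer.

Step 1 [NS]: N:car1-GO,E:wait,S:car3-GO,W:wait | queues: N=1 E=1 S=2 W=2
Step 2 [NS]: N:car6-GO,E:wait,S:car5-GO,W:wait | queues: N=0 E=1 S=1 W=2
Step 3 [NS]: N:empty,E:wait,S:car7-GO,W:wait | queues: N=0 E=1 S=0 W=2
Step 4 [NS]: N:empty,E:wait,S:empty,W:wait | queues: N=0 E=1 S=0 W=2
Step 5 [EW]: N:wait,E:car2-GO,S:wait,W:car4-GO | queues: N=0 E=0 S=0 W=1
Step 6 [EW]: N:wait,E:empty,S:wait,W:car8-GO | queues: N=0 E=0 S=0 W=0
Car 7 crosses at step 3

3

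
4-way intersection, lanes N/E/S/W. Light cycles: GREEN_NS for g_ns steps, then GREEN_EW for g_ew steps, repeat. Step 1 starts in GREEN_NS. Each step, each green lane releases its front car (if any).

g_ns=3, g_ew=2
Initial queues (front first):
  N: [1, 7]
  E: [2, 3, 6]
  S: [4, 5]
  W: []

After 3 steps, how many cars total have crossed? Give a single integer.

Step 1 [NS]: N:car1-GO,E:wait,S:car4-GO,W:wait | queues: N=1 E=3 S=1 W=0
Step 2 [NS]: N:car7-GO,E:wait,S:car5-GO,W:wait | queues: N=0 E=3 S=0 W=0
Step 3 [NS]: N:empty,E:wait,S:empty,W:wait | queues: N=0 E=3 S=0 W=0
Cars crossed by step 3: 4

Answer: 4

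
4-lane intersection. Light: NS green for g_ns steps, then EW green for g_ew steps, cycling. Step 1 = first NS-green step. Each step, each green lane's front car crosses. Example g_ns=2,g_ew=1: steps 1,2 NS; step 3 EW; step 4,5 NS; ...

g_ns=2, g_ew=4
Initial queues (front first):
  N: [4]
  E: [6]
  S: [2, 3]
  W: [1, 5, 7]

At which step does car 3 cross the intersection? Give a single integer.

Step 1 [NS]: N:car4-GO,E:wait,S:car2-GO,W:wait | queues: N=0 E=1 S=1 W=3
Step 2 [NS]: N:empty,E:wait,S:car3-GO,W:wait | queues: N=0 E=1 S=0 W=3
Step 3 [EW]: N:wait,E:car6-GO,S:wait,W:car1-GO | queues: N=0 E=0 S=0 W=2
Step 4 [EW]: N:wait,E:empty,S:wait,W:car5-GO | queues: N=0 E=0 S=0 W=1
Step 5 [EW]: N:wait,E:empty,S:wait,W:car7-GO | queues: N=0 E=0 S=0 W=0
Car 3 crosses at step 2

2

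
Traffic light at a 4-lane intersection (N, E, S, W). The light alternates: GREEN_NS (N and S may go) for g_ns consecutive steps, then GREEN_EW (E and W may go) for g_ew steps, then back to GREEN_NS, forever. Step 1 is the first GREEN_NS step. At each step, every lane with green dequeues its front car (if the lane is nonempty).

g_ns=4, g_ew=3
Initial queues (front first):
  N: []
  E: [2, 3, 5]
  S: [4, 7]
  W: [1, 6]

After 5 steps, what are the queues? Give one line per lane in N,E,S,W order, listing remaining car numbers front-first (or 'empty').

Step 1 [NS]: N:empty,E:wait,S:car4-GO,W:wait | queues: N=0 E=3 S=1 W=2
Step 2 [NS]: N:empty,E:wait,S:car7-GO,W:wait | queues: N=0 E=3 S=0 W=2
Step 3 [NS]: N:empty,E:wait,S:empty,W:wait | queues: N=0 E=3 S=0 W=2
Step 4 [NS]: N:empty,E:wait,S:empty,W:wait | queues: N=0 E=3 S=0 W=2
Step 5 [EW]: N:wait,E:car2-GO,S:wait,W:car1-GO | queues: N=0 E=2 S=0 W=1

N: empty
E: 3 5
S: empty
W: 6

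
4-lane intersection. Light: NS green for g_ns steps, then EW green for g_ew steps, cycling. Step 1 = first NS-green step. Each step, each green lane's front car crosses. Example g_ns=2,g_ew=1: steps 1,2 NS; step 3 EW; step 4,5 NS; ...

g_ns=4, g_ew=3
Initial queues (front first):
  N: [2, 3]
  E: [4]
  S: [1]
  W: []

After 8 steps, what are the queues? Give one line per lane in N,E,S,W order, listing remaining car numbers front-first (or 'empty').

Step 1 [NS]: N:car2-GO,E:wait,S:car1-GO,W:wait | queues: N=1 E=1 S=0 W=0
Step 2 [NS]: N:car3-GO,E:wait,S:empty,W:wait | queues: N=0 E=1 S=0 W=0
Step 3 [NS]: N:empty,E:wait,S:empty,W:wait | queues: N=0 E=1 S=0 W=0
Step 4 [NS]: N:empty,E:wait,S:empty,W:wait | queues: N=0 E=1 S=0 W=0
Step 5 [EW]: N:wait,E:car4-GO,S:wait,W:empty | queues: N=0 E=0 S=0 W=0

N: empty
E: empty
S: empty
W: empty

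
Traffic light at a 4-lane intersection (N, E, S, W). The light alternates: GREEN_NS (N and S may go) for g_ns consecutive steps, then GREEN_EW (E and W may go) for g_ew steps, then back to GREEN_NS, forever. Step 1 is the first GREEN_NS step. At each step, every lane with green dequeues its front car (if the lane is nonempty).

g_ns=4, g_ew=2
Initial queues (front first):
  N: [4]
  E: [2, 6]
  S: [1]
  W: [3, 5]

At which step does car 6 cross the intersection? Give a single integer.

Step 1 [NS]: N:car4-GO,E:wait,S:car1-GO,W:wait | queues: N=0 E=2 S=0 W=2
Step 2 [NS]: N:empty,E:wait,S:empty,W:wait | queues: N=0 E=2 S=0 W=2
Step 3 [NS]: N:empty,E:wait,S:empty,W:wait | queues: N=0 E=2 S=0 W=2
Step 4 [NS]: N:empty,E:wait,S:empty,W:wait | queues: N=0 E=2 S=0 W=2
Step 5 [EW]: N:wait,E:car2-GO,S:wait,W:car3-GO | queues: N=0 E=1 S=0 W=1
Step 6 [EW]: N:wait,E:car6-GO,S:wait,W:car5-GO | queues: N=0 E=0 S=0 W=0
Car 6 crosses at step 6

6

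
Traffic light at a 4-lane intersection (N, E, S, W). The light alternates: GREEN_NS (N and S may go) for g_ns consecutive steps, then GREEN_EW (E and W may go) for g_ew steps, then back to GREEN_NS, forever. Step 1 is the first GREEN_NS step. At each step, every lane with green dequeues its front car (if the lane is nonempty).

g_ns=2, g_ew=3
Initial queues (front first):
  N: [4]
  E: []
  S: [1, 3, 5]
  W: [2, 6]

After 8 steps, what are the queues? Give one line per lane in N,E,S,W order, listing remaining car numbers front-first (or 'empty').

Step 1 [NS]: N:car4-GO,E:wait,S:car1-GO,W:wait | queues: N=0 E=0 S=2 W=2
Step 2 [NS]: N:empty,E:wait,S:car3-GO,W:wait | queues: N=0 E=0 S=1 W=2
Step 3 [EW]: N:wait,E:empty,S:wait,W:car2-GO | queues: N=0 E=0 S=1 W=1
Step 4 [EW]: N:wait,E:empty,S:wait,W:car6-GO | queues: N=0 E=0 S=1 W=0
Step 5 [EW]: N:wait,E:empty,S:wait,W:empty | queues: N=0 E=0 S=1 W=0
Step 6 [NS]: N:empty,E:wait,S:car5-GO,W:wait | queues: N=0 E=0 S=0 W=0

N: empty
E: empty
S: empty
W: empty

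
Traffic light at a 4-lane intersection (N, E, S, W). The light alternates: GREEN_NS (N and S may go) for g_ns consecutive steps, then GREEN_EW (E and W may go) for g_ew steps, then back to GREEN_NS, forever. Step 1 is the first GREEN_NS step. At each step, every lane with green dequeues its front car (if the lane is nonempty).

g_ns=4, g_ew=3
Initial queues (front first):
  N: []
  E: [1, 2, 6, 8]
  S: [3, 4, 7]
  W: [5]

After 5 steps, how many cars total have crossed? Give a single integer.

Answer: 5

Derivation:
Step 1 [NS]: N:empty,E:wait,S:car3-GO,W:wait | queues: N=0 E=4 S=2 W=1
Step 2 [NS]: N:empty,E:wait,S:car4-GO,W:wait | queues: N=0 E=4 S=1 W=1
Step 3 [NS]: N:empty,E:wait,S:car7-GO,W:wait | queues: N=0 E=4 S=0 W=1
Step 4 [NS]: N:empty,E:wait,S:empty,W:wait | queues: N=0 E=4 S=0 W=1
Step 5 [EW]: N:wait,E:car1-GO,S:wait,W:car5-GO | queues: N=0 E=3 S=0 W=0
Cars crossed by step 5: 5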